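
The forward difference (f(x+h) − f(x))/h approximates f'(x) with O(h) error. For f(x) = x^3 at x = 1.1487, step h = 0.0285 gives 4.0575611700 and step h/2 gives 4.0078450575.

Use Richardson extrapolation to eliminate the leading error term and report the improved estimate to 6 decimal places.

Method order is 1; weight 2^1 = 2.
Numerator 2×A(h/2) − A(h) = 2×4.0078450575 − 4.0575611700 = 3.9581289450
Denominator 2 − 1 = 1.
R = 3.9581289450/1 = 3.9581289450
Shift from A(h/2): −0.0497161125.

3.958129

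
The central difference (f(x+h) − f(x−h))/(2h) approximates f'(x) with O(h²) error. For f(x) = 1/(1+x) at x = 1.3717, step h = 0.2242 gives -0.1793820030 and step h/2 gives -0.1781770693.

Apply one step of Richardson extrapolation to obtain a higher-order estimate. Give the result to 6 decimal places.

Order 2 gives 2^r = 4 and 2^r − 1 = 3.
4 × (-0.1781770693) − (-0.1793820030) = -0.5333262742
Extrapolated: (-0.5333262742) / 3 = -0.1777754247

-0.177775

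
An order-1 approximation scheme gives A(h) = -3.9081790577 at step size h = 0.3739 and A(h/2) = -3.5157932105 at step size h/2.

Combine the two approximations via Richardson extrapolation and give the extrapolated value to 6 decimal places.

With r = 1 the leading error scales as h^1, so the weight is 2^1 = 2.
Weighted: (-7.0315864210) − (-3.9081790577) = -3.1234073633
Divide by 2^1 − 1 = 1.
So the Richardson estimate is -3.1234073633.

-3.123407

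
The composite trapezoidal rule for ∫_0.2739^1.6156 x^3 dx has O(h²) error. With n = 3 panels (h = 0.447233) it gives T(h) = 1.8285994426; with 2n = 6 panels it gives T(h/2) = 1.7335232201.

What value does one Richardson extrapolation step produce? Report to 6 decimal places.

r = 2, so 2^r = 4.
Top: 4(1.7335232201) − (1.8285994426) = 5.1054934378
Divide by 2^2 − 1 = 3.
(4×1.7335232201 − 1.8285994426)/(4 − 1) = 1.7018311459

1.701831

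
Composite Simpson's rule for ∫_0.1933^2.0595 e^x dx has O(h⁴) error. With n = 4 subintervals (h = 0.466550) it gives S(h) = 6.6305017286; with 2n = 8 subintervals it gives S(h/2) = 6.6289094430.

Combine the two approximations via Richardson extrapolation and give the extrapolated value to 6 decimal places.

6.628803

Leading term ∝ h^4; use weight 16 = 2^4.
Top: 16(6.6289094430) − (6.6305017286) = 99.4320493594
Extrapolated: 99.4320493594 / 15 = 6.6288032906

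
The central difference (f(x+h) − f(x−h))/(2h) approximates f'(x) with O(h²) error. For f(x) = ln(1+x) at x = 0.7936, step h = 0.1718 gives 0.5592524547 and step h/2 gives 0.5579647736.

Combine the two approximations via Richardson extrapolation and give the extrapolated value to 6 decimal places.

With r = 2 the leading error scales as h^2, so the weight is 2^2 = 4.
2^2*A(h/2) = 2.2318590944; minus A(h) gives 1.6726066397.
Extrapolated: 1.6726066397 / 3 = 0.5575355466
Gap between inputs: 1.288e-03; correction applied: −0.0004292270.

0.557536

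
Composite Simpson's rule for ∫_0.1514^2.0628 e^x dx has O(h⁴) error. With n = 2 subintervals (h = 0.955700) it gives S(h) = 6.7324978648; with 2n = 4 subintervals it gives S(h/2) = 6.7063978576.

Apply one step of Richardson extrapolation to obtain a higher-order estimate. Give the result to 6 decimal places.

6.704658

r = 4: numerator weight 16, denominator 15.
16×6.7063978576 = 107.3023657216; 107.3023657216 − 6.7324978648 = 100.5698678568
R = 100.5698678568/15 = 6.7046578571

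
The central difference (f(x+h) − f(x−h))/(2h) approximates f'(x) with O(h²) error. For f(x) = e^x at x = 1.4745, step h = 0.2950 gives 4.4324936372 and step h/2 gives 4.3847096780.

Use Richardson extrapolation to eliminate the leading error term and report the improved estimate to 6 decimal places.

4.368782

With r = 2 the leading error scales as h^2, so the weight is 2^2 = 4.
2^2*A(h/2) = 17.5388387120; minus A(h) gives 13.1063450748.
Divide by 2^2 − 1 = 3.
So the Richardson estimate is 4.3687816916.
Correction |R − A(h/2)| = 1.593e-02; gap |A(h/2) − A(h)| = 4.778e-02.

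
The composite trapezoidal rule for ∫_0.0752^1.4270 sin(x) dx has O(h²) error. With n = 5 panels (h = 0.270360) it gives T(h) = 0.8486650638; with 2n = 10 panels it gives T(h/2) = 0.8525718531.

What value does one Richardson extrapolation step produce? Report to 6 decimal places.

0.853874

r = 2: numerator weight 4, denominator 3.
Numerator 4×A(h/2) − A(h) = 4×0.8525718531 − 0.8486650638 = 2.5616223486
R = 2.5616223486/3 = 0.8538741162
Shift from A(h/2): +0.0013022631.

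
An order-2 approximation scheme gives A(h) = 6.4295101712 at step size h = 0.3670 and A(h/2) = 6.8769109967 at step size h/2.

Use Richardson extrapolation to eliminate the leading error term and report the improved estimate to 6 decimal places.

7.026045

Error is O(h^2); halving h shrinks it by 2^2 = 4.
Numerator 4 × A(h/2) − A(h) = 4 × 6.8769109967 − 6.4295101712 = 21.0781338156
Denominator 4 − 1 = 3.
So the Richardson estimate is 7.0260446052.
Shift from A(h/2): +0.1491336085.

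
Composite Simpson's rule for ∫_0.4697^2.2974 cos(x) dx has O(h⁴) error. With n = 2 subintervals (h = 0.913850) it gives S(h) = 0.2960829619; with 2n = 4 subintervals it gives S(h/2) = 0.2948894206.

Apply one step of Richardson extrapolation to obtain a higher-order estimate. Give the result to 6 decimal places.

0.294810

Order 4 gives 2^r = 16 and 2^r − 1 = 15.
2^4 × A(h/2) = 4.7182307296; minus A(h) gives 4.4221477677.
Extrapolated: 4.4221477677 / 15 = 0.2948098512
Correction |R − A(h/2)| = 7.957e-05; gap |A(h/2) − A(h)| = 1.194e-03.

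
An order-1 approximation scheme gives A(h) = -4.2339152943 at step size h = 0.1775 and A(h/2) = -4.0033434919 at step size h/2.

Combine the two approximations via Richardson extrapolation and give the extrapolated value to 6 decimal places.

-3.772772

r = 1, so 2^r = 2.
2*(-4.0033434919) − (-4.2339152943) = -3.7727716895
Denominator 2 − 1 = 1.
(2*(-4.0033434919) − (-4.2339152943))/(2 − 1) = -3.7727716895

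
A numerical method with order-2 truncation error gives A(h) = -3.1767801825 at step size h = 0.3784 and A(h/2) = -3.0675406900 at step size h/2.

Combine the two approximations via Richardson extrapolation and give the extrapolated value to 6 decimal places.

-3.031128

Order 2 gives 2^r = 4 and 2^r − 1 = 3.
Numerator 4 × A(h/2) − A(h) = 4 × (-3.0675406900) − (-3.1767801825) = -9.0933825775
(4 × (-3.0675406900) − (-3.1767801825))/(4 − 1) = -3.0311275258
Gap between inputs: 1.092e-01; correction applied: +0.0364131642.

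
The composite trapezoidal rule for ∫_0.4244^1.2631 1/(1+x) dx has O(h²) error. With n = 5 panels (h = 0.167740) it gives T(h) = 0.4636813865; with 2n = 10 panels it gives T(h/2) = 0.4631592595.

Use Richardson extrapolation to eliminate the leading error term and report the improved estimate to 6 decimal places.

With r = 2 the leading error scales as h^2, so the weight is 2^2 = 4.
Difference of the inputs: 0.4631592595 − 0.4636813865 = -0.0005221270
Divide by 2^2 − 1 = 3: (-0.0005221270)/3 = -0.0001740423
R = 0.4631592595 − 0.0001740423 = 0.4629852172

0.462985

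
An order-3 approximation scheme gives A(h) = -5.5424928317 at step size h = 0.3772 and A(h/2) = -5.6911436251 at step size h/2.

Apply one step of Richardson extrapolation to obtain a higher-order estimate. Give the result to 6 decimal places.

Order 3 gives 2^r = 8 and 2^r − 1 = 7.
Numerator 8 × A(h/2) − A(h) = 8 × (-5.6911436251) − (-5.5424928317) = -39.9866561691
R = (-39.9866561691)/7 = -5.7123794527
Gap between inputs: 1.487e-01; correction applied: −0.0212358276.

-5.712379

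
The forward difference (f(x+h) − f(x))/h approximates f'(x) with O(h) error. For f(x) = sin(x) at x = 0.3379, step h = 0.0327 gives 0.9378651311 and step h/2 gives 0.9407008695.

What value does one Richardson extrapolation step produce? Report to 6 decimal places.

The method has order 1: 2^1 = 2.
Weighted: 1.8814017390 − 0.9378651311 = 0.9435366079
R = 0.9435366079/1 = 0.9435366079

0.943537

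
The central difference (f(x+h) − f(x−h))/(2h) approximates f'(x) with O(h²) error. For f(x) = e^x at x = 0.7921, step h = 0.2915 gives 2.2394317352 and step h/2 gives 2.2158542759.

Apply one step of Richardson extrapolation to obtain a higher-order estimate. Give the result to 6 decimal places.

With r = 2 the leading error scales as h^2, so the weight is 2^2 = 4.
2^2*A(h/2) = 8.8634171036; minus A(h) gives 6.6239853684.
Denominator 4 − 1 = 3.
Result: 2.2079951228

2.207995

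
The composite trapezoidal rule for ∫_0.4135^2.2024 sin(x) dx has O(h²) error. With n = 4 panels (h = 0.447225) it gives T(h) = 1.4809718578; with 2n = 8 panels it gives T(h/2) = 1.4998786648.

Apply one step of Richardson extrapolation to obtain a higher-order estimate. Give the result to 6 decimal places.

The method has order 2: 2^2 = 4.
2^2·A(h/2) = 5.9995146592; minus A(h) gives 4.5185428014.
Divide by 2^2 − 1 = 3.
Result: 1.5061809338
Correction |R − A(h/2)| = 6.302e-03; gap |A(h/2) − A(h)| = 1.891e-02.

1.506181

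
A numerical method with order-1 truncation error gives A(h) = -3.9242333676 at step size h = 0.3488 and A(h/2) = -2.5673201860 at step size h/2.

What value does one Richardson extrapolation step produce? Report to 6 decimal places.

Error is O(h^1); halving h shrinks it by 2^1 = 2.
A(h/2) − A(h) = -2.5673201860 − (-3.9242333676) = 1.3569131816
Correction (A(h/2) − A(h))/(2 − 1) = 1.3569131816/1 = 1.3569131816
R = -2.5673201860 + 1.3569131816 = -1.2104070044

-1.210407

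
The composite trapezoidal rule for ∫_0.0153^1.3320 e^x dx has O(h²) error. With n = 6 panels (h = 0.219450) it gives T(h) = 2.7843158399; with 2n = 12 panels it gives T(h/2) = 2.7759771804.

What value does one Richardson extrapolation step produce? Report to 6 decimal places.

Method order is 2; weight 2^2 = 4.
4 × 2.7759771804 = 11.1039087216; subtract 2.7843158399 → 8.3195928817
Divide by 2^2 − 1 = 3.
So the Richardson estimate is 2.7731976272.

2.773198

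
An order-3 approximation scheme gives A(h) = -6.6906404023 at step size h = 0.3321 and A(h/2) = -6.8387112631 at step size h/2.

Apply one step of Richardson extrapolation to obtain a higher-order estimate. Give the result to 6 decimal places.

-6.859864

r = 3: numerator weight 8, denominator 7.
8·(-6.8387112631) = -54.7096901048; subtract (-6.6906404023) → -48.0190497025
Extrapolated: (-48.0190497025) / 7 = -6.8598642432
Shift from A(h/2): −0.0211529801.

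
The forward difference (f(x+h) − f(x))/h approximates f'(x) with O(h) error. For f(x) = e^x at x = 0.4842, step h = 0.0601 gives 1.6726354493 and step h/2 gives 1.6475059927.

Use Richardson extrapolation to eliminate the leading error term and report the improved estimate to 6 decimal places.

Leading term ∝ h^1; use weight 2 = 2^1.
Top: 2(1.6475059927) − (1.6726354493) = 1.6223765361
1.6223765361 ÷ 1 = 1.6223765361

1.622377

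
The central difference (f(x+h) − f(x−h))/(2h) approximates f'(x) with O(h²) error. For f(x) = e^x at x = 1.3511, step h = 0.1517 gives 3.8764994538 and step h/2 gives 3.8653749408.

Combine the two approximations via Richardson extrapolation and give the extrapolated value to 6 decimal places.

3.861667

Order 2 gives 2^r = 4 and 2^r − 1 = 3.
4*3.8653749408 = 15.4614997632; subtract 3.8764994538 → 11.5850003094
Divide by 2^2 − 1 = 3.
So the Richardson estimate is 3.8616667698.
Shift from A(h/2): −0.0037081710.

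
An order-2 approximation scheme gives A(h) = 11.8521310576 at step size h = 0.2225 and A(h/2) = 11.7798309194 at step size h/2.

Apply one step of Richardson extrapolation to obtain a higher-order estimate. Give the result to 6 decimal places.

11.755731

Order 2 gives 2^r = 4 and 2^r − 1 = 3.
Weighted: 47.1193236776 − 11.8521310576 = 35.2671926200
35.2671926200 ÷ 3 = 11.7557308733
Correction |R − A(h/2)| = 2.410e-02; gap |A(h/2) − A(h)| = 7.230e-02.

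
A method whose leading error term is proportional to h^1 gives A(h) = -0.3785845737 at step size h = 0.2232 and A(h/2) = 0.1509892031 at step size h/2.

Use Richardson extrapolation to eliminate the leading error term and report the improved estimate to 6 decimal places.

With r = 1 the leading error scales as h^1, so the weight is 2^1 = 2.
2 × 0.1509892031 = 0.3019784062; 0.3019784062 − (-0.3785845737) = 0.6805629799
(2 × 0.1509892031 − (-0.3785845737))/(2 − 1) = 0.6805629799

0.680563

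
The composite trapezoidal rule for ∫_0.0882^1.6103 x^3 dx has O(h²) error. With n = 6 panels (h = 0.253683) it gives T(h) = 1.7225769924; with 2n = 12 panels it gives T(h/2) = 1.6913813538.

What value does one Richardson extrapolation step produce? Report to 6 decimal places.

The method has order 2: 2^2 = 4.
4*1.6913813538 − 1.7225769924 = 5.0429484228
(4*1.6913813538 − 1.7225769924)/(4 − 1) = 1.6809828076

1.680983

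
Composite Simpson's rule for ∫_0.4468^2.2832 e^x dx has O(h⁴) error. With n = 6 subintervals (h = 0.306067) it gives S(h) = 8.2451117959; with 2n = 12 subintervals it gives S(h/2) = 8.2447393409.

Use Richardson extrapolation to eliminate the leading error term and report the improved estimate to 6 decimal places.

8.244715

With r = 4 the leading error scales as h^4, so the weight is 2^4 = 16.
Numerator 16*A(h/2) − A(h) = 16*8.2447393409 − 8.2451117959 = 123.6707176585
(16*8.2447393409 − 8.2451117959)/(16 − 1) = 8.2447145106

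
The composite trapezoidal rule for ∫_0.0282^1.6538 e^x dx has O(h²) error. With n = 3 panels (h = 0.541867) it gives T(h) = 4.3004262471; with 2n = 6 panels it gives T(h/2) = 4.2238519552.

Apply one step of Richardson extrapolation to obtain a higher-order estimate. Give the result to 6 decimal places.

r = 2: numerator weight 4, denominator 3.
Numerator 4·A(h/2) − A(h) = 4·4.2238519552 − 4.3004262471 = 12.5949815737
Denominator 4 − 1 = 3.
So the Richardson estimate is 4.1983271912.
Shift from A(h/2): −0.0255247640.

4.198327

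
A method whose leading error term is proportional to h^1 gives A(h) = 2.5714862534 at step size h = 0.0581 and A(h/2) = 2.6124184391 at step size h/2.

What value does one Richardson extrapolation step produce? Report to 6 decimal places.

2.653351

r = 1, so 2^r = 2.
Weighted: 5.2248368782 − 2.5714862534 = 2.6533506248
2.6533506248 ÷ 1 = 2.6533506248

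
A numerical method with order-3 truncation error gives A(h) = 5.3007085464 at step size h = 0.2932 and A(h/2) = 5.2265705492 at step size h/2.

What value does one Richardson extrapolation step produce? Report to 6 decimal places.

5.215979

Order 3 gives 2^r = 8 and 2^r − 1 = 7.
Top: 8(5.2265705492) − (5.3007085464) = 36.5118558472
Divide by 2^3 − 1 = 7.
(8 × 5.2265705492 − 5.3007085464)/(8 − 1) = 5.2159794067
Gap between inputs: 7.414e-02; correction applied: −0.0105911425.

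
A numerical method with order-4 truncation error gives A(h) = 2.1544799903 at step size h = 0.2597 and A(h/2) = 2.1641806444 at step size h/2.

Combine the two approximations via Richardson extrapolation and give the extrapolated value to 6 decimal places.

2.164827

Error is O(h^4); halving h shrinks it by 2^4 = 16.
2^4 × A(h/2) = 34.6268903104; minus A(h) gives 32.4724103201.
R = 32.4724103201/15 = 2.1648273547
Shift from A(h/2): +0.0006467103.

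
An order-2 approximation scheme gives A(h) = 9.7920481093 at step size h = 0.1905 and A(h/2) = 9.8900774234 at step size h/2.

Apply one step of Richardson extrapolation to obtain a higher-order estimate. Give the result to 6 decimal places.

r = 2: numerator weight 4, denominator 3.
Top: 4(9.8900774234) − (9.7920481093) = 29.7682615843
Denominator 4 − 1 = 3.
R = 29.7682615843/3 = 9.9227538614

9.922754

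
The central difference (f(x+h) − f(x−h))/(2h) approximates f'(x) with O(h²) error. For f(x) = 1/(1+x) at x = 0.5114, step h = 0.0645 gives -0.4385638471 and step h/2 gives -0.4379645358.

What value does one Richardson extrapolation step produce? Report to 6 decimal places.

Leading term ∝ h^2; use weight 4 = 2^2.
4 × (-0.4379645358) − (-0.4385638471) = -1.3132942961
Extrapolated: (-1.3132942961) / 3 = -0.4377647654
Shift from A(h/2): +0.0001997704.

-0.437765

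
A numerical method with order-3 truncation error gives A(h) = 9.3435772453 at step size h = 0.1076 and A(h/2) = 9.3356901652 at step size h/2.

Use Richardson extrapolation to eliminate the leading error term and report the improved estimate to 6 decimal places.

Leading term ∝ h^3; use weight 8 = 2^3.
Numerator 8*A(h/2) − A(h) = 8*9.3356901652 − 9.3435772453 = 65.3419440763
Divide by 2^3 − 1 = 7.
Result: 9.3345634395

9.334563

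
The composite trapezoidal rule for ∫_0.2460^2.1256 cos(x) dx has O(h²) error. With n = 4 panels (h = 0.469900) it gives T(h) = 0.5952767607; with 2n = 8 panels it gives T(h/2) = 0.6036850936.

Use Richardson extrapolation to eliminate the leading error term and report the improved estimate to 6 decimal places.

r = 2, so 2^r = 4.
Numerator 4·A(h/2) − A(h) = 4·0.6036850936 − 0.5952767607 = 1.8194636137
R = 1.8194636137/3 = 0.6064878712
Correction |R − A(h/2)| = 2.803e-03; gap |A(h/2) − A(h)| = 8.408e-03.

0.606488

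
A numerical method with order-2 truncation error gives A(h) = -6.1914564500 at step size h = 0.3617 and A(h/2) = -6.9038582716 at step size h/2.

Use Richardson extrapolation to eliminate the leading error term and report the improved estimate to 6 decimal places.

-7.141326

r = 2, so 2^r = 4.
2^2×A(h/2) = -27.6154330864; minus A(h) gives -21.4239766364.
Denominator 4 − 1 = 3.
(-21.4239766364) ÷ 3 = -7.1413255455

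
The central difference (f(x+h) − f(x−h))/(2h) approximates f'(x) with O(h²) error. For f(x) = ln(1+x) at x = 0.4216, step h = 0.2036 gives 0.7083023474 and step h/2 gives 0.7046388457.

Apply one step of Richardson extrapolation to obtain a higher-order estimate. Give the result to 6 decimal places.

Method order is 2; weight 2^2 = 4.
4·0.7046388457 − 0.7083023474 = 2.1102530354
Divide by 2^2 − 1 = 3.
So the Richardson estimate is 0.7034176785.

0.703418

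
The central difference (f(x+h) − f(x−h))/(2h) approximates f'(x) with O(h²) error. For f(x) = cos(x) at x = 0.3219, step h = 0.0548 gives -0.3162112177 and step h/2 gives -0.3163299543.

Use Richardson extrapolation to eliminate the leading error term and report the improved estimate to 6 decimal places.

-0.316370

Leading term ∝ h^2; use weight 4 = 2^2.
Difference of the inputs: -0.3163299543 − (-0.3162112177) = -0.0001187366
Correction (A(h/2) − A(h))/(4 − 1) = (-0.0001187366)/3 = -0.0000395789
R = A(h/2) + (A(h/2) − A(h))/3 = -0.3163299543 − 0.0000395789 = -0.3163695332
Shift from A(h/2): −0.0000395789.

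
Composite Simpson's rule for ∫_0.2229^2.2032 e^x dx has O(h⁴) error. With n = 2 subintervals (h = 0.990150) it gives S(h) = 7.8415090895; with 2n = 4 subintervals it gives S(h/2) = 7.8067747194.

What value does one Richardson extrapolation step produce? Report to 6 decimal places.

Method order is 4; weight 2^4 = 16.
16×7.8067747194 = 124.9083955104; 124.9083955104 − 7.8415090895 = 117.0668864209
Extrapolated: 117.0668864209 / 15 = 7.8044590947

7.804459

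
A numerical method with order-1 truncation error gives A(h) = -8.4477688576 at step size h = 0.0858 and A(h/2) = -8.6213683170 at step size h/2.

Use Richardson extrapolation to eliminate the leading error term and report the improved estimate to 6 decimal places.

Method order is 1; weight 2^1 = 2.
Numerator 2*A(h/2) − A(h) = 2*(-8.6213683170) − (-8.4477688576) = -8.7949677764
(2*(-8.6213683170) − (-8.4477688576))/(2 − 1) = -8.7949677764

-8.794968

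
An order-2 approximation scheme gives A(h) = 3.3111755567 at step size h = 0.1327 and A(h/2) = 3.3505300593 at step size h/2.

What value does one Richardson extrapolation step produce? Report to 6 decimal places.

r = 2: numerator weight 4, denominator 3.
4*3.3505300593 − 3.3111755567 = 10.0909446805
Denominator 4 − 1 = 3.
R = 10.0909446805/3 = 3.3636482268
Shift from A(h/2): +0.0131181675.

3.363648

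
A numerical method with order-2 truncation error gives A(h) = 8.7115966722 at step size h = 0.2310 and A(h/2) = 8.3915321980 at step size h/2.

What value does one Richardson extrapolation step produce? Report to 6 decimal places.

8.284844

r = 2, so 2^r = 4.
Difference of the inputs: 8.3915321980 − 8.7115966722 = -0.3200644742
Divide by 2^2 − 1 = 3: (-0.3200644742)/3 = -0.1066881581
R = A(h/2) + (A(h/2) − A(h))/3 = 8.3915321980 − 0.1066881581 = 8.2848440399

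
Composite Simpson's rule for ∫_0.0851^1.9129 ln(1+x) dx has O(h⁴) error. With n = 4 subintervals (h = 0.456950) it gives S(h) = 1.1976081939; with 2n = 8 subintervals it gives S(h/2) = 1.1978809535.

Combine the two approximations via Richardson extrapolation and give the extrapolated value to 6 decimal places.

1.197899

With r = 4 the leading error scales as h^4, so the weight is 2^4 = 16.
Weighted: 19.1660952560 − 1.1976081939 = 17.9684870621
17.9684870621 ÷ 15 = 1.1978991375
Correction |R − A(h/2)| = 1.818e-05; gap |A(h/2) − A(h)| = 2.728e-04.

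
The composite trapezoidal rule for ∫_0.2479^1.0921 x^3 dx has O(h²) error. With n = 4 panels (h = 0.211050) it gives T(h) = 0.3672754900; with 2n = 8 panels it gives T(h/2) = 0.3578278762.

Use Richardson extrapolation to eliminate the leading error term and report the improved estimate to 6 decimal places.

0.354679

Order 2 gives 2^r = 4 and 2^r − 1 = 3.
4 × 0.3578278762 = 1.4313115048; subtract 0.3672754900 → 1.0640360148
Extrapolated: 1.0640360148 / 3 = 0.3546786716
Shift from A(h/2): −0.0031492046.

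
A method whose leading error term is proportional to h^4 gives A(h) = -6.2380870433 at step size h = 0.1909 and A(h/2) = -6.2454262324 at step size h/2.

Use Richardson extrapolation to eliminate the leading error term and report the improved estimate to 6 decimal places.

-6.245916

Order 4 gives 2^r = 16 and 2^r − 1 = 15.
16 × (-6.2454262324) − (-6.2380870433) = -93.6887326751
Divide by 2^4 − 1 = 15.
R = (-93.6887326751)/15 = -6.2459155117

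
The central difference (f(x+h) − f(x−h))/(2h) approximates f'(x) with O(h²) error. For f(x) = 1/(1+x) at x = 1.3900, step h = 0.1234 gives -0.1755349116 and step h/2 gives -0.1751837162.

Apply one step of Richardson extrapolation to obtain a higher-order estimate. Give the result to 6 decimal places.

-0.175067

r = 2: numerator weight 4, denominator 3.
Top: 4(-0.1751837162) − (-0.1755349116) = -0.5251999532
Extrapolated: (-0.5251999532) / 3 = -0.1750666511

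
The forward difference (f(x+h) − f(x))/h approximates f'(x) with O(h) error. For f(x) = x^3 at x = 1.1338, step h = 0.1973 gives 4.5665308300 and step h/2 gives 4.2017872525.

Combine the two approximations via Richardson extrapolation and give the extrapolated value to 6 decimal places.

3.837044

Leading term ∝ h^1; use weight 2 = 2^1.
Top: 2(4.2017872525) − (4.5665308300) = 3.8370436750
Denominator 2 − 1 = 1.
3.8370436750 ÷ 1 = 3.8370436750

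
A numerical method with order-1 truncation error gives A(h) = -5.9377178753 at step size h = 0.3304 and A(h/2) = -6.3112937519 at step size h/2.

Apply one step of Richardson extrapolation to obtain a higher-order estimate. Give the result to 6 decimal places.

-6.684870

r = 1: numerator weight 2, denominator 1.
2^1·A(h/2) = -12.6225875038; minus A(h) gives -6.6848696285.
(2·(-6.3112937519) − (-5.9377178753))/(2 − 1) = -6.6848696285
Correction |R − A(h/2)| = 3.736e-01; gap |A(h/2) − A(h)| = 3.736e-01.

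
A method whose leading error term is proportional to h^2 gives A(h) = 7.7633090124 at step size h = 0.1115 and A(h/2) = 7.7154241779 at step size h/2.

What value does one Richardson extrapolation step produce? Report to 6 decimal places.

7.699463

With r = 2 the leading error scales as h^2, so the weight is 2^2 = 4.
Numerator 4 × A(h/2) − A(h) = 4 × 7.7154241779 − 7.7633090124 = 23.0983876992
23.0983876992 ÷ 3 = 7.6994625664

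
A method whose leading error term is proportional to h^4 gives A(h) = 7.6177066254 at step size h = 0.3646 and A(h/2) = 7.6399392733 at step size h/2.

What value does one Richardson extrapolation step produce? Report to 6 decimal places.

7.641421

r = 4, so 2^r = 16.
A(h/2) − A(h) = 7.6399392733 − 7.6177066254 = 0.0222326479
Correction (A(h/2) − A(h))/(16 − 1) = 0.0222326479/15 = 0.0014821765
R = 7.6399392733 + 0.0014821765 = 7.6414214498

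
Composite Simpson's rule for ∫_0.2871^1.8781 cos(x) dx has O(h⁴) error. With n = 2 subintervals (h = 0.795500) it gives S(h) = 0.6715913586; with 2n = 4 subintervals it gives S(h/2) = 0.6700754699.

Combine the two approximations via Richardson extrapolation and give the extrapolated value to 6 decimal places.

0.669974

Method order is 4; weight 2^4 = 16.
16·0.6700754699 = 10.7212075184; subtract 0.6715913586 → 10.0496161598
R = 10.0496161598/15 = 0.6699744107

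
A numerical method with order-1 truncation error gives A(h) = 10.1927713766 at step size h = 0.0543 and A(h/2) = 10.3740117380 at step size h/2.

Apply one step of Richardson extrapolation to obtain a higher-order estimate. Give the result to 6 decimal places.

With r = 1 the leading error scales as h^1, so the weight is 2^1 = 2.
2×10.3740117380 = 20.7480234760; 20.7480234760 − 10.1927713766 = 10.5552520994
Divide by 2^1 − 1 = 1.
Extrapolated: 10.5552520994 / 1 = 10.5552520994
Shift from A(h/2): +0.1812403614.

10.555252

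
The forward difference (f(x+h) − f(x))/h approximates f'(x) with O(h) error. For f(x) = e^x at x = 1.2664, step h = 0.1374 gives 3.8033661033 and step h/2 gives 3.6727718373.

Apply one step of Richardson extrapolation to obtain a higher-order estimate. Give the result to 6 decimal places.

3.542178

Error is O(h^1); halving h shrinks it by 2^1 = 2.
2×3.6727718373 = 7.3455436746; subtract 3.8033661033 → 3.5421775713
3.5421775713 ÷ 1 = 3.5421775713
Shift from A(h/2): −0.1305942660.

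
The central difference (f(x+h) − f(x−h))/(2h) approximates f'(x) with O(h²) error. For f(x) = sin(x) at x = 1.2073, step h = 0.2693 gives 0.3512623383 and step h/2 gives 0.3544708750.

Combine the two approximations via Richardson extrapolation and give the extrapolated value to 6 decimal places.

0.355540

With r = 2 the leading error scales as h^2, so the weight is 2^2 = 4.
2^2*A(h/2) = 1.4178835000; minus A(h) gives 1.0666211617.
Extrapolated: 1.0666211617 / 3 = 0.3555403872
Shift from A(h/2): +0.0010695122.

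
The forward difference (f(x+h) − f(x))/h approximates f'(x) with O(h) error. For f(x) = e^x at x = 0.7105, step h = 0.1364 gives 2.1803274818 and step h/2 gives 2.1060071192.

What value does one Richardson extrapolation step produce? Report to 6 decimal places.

2.031687

Method order is 1; weight 2^1 = 2.
Weighted: 4.2120142384 − 2.1803274818 = 2.0316867566
Extrapolated: 2.0316867566 / 1 = 2.0316867566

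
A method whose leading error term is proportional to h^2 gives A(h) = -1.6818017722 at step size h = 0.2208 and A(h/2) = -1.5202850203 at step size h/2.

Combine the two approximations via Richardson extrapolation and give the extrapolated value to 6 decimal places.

-1.466446

r = 2, so 2^r = 4.
Weighted: (-6.0811400812) − (-1.6818017722) = -4.3993383090
Extrapolated: (-4.3993383090) / 3 = -1.4664461030
Shift from A(h/2): +0.0538389173.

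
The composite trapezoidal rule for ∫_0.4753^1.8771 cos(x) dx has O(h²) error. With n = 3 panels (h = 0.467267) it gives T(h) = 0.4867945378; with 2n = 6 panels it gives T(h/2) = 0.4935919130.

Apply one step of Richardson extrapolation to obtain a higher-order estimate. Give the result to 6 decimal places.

0.495858

Method order is 2; weight 2^2 = 4.
Top: 4(0.4935919130) − (0.4867945378) = 1.4875731142
Divide by 2^2 − 1 = 3.
So the Richardson estimate is 0.4958577047.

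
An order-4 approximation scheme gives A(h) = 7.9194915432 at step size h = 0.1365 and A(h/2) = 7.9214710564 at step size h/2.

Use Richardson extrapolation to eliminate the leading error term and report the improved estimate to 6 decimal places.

Leading term ∝ h^4; use weight 16 = 2^4.
Top: 16(7.9214710564) − (7.9194915432) = 118.8240453592
Divide by 2^4 − 1 = 15.
R = 118.8240453592/15 = 7.9216030239

7.921603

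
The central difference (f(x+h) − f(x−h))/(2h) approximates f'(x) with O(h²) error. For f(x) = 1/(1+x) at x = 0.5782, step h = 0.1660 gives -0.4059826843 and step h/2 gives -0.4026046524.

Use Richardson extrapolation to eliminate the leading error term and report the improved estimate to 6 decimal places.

-0.401479

The method has order 2: 2^2 = 4.
2^2·A(h/2) = -1.6104186096; minus A(h) gives -1.2044359253.
Divide by 2^2 − 1 = 3.
Result: -0.4014786418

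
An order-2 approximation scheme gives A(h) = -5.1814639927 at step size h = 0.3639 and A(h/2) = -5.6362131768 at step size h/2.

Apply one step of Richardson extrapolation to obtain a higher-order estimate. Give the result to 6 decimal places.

r = 2: numerator weight 4, denominator 3.
2^2×A(h/2) = -22.5448527072; minus A(h) gives -17.3633887145.
(-17.3633887145) ÷ 3 = -5.7877962382
Correction |R − A(h/2)| = 1.516e-01; gap |A(h/2) − A(h)| = 4.547e-01.

-5.787796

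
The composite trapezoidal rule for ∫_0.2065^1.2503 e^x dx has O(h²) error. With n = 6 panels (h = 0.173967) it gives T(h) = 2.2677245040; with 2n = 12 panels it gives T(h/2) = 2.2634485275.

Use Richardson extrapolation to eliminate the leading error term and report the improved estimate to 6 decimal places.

Method order is 2; weight 2^2 = 4.
2^2 × A(h/2) = 9.0537941100; minus A(h) gives 6.7860696060.
Divide by 2^2 − 1 = 3.
So the Richardson estimate is 2.2620232020.
Gap between inputs: 4.276e-03; correction applied: −0.0014253255.

2.262023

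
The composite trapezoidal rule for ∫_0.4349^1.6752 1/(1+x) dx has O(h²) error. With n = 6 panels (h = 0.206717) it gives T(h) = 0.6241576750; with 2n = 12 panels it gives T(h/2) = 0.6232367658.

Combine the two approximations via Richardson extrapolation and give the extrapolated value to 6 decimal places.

0.622930

Error is O(h^2); halving h shrinks it by 2^2 = 4.
4·0.6232367658 − 0.6241576750 = 1.8687893882
Divide by 2^2 − 1 = 3.
R = 1.8687893882/3 = 0.6229297961
Correction |R − A(h/2)| = 3.070e-04; gap |A(h/2) − A(h)| = 9.209e-04.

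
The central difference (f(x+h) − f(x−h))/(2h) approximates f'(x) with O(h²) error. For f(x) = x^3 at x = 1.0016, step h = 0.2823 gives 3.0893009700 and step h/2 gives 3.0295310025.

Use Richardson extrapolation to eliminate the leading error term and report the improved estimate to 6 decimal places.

3.009608

r = 2: numerator weight 4, denominator 3.
4*3.0295310025 − 3.0893009700 = 9.0288230400
9.0288230400 ÷ 3 = 3.0096076800
Shift from A(h/2): −0.0199233225.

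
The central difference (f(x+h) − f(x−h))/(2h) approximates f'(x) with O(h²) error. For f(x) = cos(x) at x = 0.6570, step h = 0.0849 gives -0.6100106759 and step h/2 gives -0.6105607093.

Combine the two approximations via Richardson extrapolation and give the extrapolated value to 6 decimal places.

-0.610744

Error is O(h^2); halving h shrinks it by 2^2 = 4.
4×(-0.6105607093) = -2.4422428372; subtract (-0.6100106759) → -1.8322321613
Extrapolated: (-1.8322321613) / 3 = -0.6107440538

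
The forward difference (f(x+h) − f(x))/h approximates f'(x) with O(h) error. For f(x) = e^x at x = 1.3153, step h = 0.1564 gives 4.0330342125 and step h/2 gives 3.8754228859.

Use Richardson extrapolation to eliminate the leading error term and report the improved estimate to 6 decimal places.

Method order is 1; weight 2^1 = 2.
2·3.8754228859 = 7.7508457718; 7.7508457718 − 4.0330342125 = 3.7178115593
Divide by 2^1 − 1 = 1.
Result: 3.7178115593
Shift from A(h/2): −0.1576113266.

3.717812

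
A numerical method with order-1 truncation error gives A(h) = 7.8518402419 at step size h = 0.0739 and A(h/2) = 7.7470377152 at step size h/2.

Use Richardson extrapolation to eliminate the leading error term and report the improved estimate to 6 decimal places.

7.642235

Method order is 1; weight 2^1 = 2.
2·7.7470377152 = 15.4940754304; subtract 7.8518402419 → 7.6422351885
(2·7.7470377152 − 7.8518402419)/(2 − 1) = 7.6422351885
Correction |R − A(h/2)| = 1.048e-01; gap |A(h/2) − A(h)| = 1.048e-01.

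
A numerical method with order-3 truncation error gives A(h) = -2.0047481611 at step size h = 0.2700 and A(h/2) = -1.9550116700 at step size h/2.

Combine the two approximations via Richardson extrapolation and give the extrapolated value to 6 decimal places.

With r = 3 the leading error scales as h^3, so the weight is 2^3 = 8.
8·(-1.9550116700) − (-2.0047481611) = -13.6353451989
(8·(-1.9550116700) − (-2.0047481611))/(8 − 1) = -1.9479064570

-1.947906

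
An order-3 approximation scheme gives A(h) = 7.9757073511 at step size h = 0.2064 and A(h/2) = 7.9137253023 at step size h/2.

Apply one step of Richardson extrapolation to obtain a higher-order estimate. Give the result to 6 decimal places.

Error is O(h^3); halving h shrinks it by 2^3 = 8.
2^3 × A(h/2) = 63.3098024184; minus A(h) gives 55.3340950673.
Divide by 2^3 − 1 = 7.
Extrapolated: 55.3340950673 / 7 = 7.9048707239
Correction |R − A(h/2)| = 8.855e-03; gap |A(h/2) − A(h)| = 6.198e-02.

7.904871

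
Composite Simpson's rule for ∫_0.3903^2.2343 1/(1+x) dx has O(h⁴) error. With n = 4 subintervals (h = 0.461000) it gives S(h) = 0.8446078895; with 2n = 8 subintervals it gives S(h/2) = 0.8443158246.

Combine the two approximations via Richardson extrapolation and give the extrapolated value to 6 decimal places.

0.844296

The method has order 4: 2^4 = 16.
16*0.8443158246 = 13.5090531936; subtract 0.8446078895 → 12.6644453041
Divide by 2^4 − 1 = 15.
12.6644453041 ÷ 15 = 0.8442963536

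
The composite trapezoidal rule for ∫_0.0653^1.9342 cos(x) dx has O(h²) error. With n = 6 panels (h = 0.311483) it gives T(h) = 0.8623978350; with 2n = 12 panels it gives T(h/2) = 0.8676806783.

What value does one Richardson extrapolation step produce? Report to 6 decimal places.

r = 2: numerator weight 4, denominator 3.
4·0.8676806783 = 3.4707227132; subtract 0.8623978350 → 2.6083248782
R = 2.6083248782/3 = 0.8694416261

0.869442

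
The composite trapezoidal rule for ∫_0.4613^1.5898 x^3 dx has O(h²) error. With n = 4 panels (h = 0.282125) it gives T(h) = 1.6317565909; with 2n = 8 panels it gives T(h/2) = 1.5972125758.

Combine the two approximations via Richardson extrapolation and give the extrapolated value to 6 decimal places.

With r = 2 the leading error scales as h^2, so the weight is 2^2 = 4.
2^2×A(h/2) = 6.3888503032; minus A(h) gives 4.7570937123.
R = 4.7570937123/3 = 1.5856979041

1.585698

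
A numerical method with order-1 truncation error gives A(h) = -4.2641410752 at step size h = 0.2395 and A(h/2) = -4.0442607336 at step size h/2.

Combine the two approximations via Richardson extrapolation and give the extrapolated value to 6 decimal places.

r = 1: numerator weight 2, denominator 1.
Top: 2(-4.0442607336) − (-4.2641410752) = -3.8243803920
Extrapolated: (-3.8243803920) / 1 = -3.8243803920
Gap between inputs: 2.199e-01; correction applied: +0.2198803416.

-3.824380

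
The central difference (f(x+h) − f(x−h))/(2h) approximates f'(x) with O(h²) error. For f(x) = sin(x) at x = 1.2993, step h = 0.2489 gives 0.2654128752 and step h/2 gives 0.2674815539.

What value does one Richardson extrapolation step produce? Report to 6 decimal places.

0.268171

Error is O(h^2); halving h shrinks it by 2^2 = 4.
4·0.2674815539 = 1.0699262156; subtract 0.2654128752 → 0.8045133404
Denominator 4 − 1 = 3.
Result: 0.2681711135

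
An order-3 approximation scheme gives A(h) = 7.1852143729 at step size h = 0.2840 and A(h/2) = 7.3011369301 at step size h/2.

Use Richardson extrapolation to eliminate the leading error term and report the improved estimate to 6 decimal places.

7.317697

r = 3, so 2^r = 8.
A(h/2) − A(h) = 7.3011369301 − 7.1852143729 = 0.1159225572
Correction (A(h/2) − A(h))/(8 − 1) = 0.1159225572/7 = 0.0165603653
R = 7.3011369301 + 0.0165603653 = 7.3176972954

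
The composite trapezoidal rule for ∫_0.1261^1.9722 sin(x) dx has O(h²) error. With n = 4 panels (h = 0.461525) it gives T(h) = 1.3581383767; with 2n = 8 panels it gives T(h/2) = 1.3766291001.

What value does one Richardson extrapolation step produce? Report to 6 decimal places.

1.382793

Error is O(h^2); halving h shrinks it by 2^2 = 4.
Difference of the inputs: 1.3766291001 − 1.3581383767 = 0.0184907234
Correction (A(h/2) − A(h))/(4 − 1) = 0.0184907234/3 = 0.0061635745
R = A(h/2) + (A(h/2) − A(h))/3 = 1.3766291001 + 0.0061635745 = 1.3827926746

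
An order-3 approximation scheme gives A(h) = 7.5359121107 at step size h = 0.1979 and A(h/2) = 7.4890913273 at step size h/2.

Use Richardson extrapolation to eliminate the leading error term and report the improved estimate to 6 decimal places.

Method order is 3; weight 2^3 = 8.
Weighted: 59.9127306184 − 7.5359121107 = 52.3768185077
Denominator 8 − 1 = 7.
Result: 7.4824026440
Gap between inputs: 4.682e-02; correction applied: −0.0066886833.

7.482403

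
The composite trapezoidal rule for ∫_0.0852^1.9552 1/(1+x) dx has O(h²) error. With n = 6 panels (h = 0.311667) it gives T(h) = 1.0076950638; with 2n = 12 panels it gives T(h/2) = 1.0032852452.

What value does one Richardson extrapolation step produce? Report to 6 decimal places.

Error is O(h^2); halving h shrinks it by 2^2 = 4.
Top: 4(1.0032852452) − (1.0076950638) = 3.0054459170
3.0054459170 ÷ 3 = 1.0018153057
Gap between inputs: 4.410e-03; correction applied: −0.0014699395.

1.001815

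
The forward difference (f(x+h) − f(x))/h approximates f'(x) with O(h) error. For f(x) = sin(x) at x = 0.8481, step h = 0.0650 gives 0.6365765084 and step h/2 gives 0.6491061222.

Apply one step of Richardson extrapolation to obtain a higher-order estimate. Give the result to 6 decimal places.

0.661636

r = 1: numerator weight 2, denominator 1.
Top: 2(0.6491061222) − (0.6365765084) = 0.6616357360
R = 0.6616357360/1 = 0.6616357360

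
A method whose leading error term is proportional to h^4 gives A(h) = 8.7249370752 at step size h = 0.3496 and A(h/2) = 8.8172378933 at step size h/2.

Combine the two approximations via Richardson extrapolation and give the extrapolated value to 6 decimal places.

8.823391

Order 4 gives 2^r = 16 and 2^r − 1 = 15.
Top: 16(8.8172378933) − (8.7249370752) = 132.3508692176
Divide by 2^4 − 1 = 15.
Result: 8.8233912812
Correction |R − A(h/2)| = 6.153e-03; gap |A(h/2) − A(h)| = 9.230e-02.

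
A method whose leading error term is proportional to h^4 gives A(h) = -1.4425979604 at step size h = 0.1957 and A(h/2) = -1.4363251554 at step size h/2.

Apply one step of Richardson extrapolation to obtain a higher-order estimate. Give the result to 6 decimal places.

The method has order 4: 2^4 = 16.
16*(-1.4363251554) = -22.9812024864; subtract (-1.4425979604) → -21.5386045260
Divide by 2^4 − 1 = 15.
Extrapolated: (-21.5386045260) / 15 = -1.4359069684
Shift from A(h/2): +0.0004181870.

-1.435907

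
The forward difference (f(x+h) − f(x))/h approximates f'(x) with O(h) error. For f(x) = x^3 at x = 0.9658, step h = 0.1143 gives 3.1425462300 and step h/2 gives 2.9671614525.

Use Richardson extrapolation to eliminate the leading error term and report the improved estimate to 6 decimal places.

2.791777

r = 1, so 2^r = 2.
2^1*A(h/2) = 5.9343229050; minus A(h) gives 2.7917766750.
2.7917766750 ÷ 1 = 2.7917766750
Gap between inputs: 1.754e-01; correction applied: −0.1753847775.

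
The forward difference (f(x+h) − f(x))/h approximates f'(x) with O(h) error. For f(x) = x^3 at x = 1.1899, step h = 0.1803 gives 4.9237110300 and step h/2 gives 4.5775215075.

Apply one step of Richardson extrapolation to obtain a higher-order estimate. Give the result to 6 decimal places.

Leading term ∝ h^1; use weight 2 = 2^1.
2^1*A(h/2) = 9.1550430150; minus A(h) gives 4.2313319850.
Denominator 2 − 1 = 1.
(2*4.5775215075 − 4.9237110300)/(2 − 1) = 4.2313319850
Correction |R − A(h/2)| = 3.462e-01; gap |A(h/2) − A(h)| = 3.462e-01.

4.231332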